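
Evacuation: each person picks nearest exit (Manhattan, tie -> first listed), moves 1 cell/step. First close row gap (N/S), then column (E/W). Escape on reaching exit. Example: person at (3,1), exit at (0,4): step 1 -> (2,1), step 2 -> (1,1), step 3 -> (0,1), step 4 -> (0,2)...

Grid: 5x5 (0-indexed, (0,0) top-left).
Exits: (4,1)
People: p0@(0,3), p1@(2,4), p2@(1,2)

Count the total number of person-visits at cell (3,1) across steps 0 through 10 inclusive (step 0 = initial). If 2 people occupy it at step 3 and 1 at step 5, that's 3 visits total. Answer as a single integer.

Answer: 0

Derivation:
Step 0: p0@(0,3) p1@(2,4) p2@(1,2) -> at (3,1): 0 [-], cum=0
Step 1: p0@(1,3) p1@(3,4) p2@(2,2) -> at (3,1): 0 [-], cum=0
Step 2: p0@(2,3) p1@(4,4) p2@(3,2) -> at (3,1): 0 [-], cum=0
Step 3: p0@(3,3) p1@(4,3) p2@(4,2) -> at (3,1): 0 [-], cum=0
Step 4: p0@(4,3) p1@(4,2) p2@ESC -> at (3,1): 0 [-], cum=0
Step 5: p0@(4,2) p1@ESC p2@ESC -> at (3,1): 0 [-], cum=0
Step 6: p0@ESC p1@ESC p2@ESC -> at (3,1): 0 [-], cum=0
Total visits = 0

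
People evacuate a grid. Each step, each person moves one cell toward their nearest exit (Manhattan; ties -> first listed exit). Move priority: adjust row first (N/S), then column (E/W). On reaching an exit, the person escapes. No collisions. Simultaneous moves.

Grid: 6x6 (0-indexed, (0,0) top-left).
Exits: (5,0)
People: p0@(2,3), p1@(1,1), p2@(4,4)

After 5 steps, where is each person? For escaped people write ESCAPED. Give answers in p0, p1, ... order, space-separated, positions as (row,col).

Step 1: p0:(2,3)->(3,3) | p1:(1,1)->(2,1) | p2:(4,4)->(5,4)
Step 2: p0:(3,3)->(4,3) | p1:(2,1)->(3,1) | p2:(5,4)->(5,3)
Step 3: p0:(4,3)->(5,3) | p1:(3,1)->(4,1) | p2:(5,3)->(5,2)
Step 4: p0:(5,3)->(5,2) | p1:(4,1)->(5,1) | p2:(5,2)->(5,1)
Step 5: p0:(5,2)->(5,1) | p1:(5,1)->(5,0)->EXIT | p2:(5,1)->(5,0)->EXIT

(5,1) ESCAPED ESCAPED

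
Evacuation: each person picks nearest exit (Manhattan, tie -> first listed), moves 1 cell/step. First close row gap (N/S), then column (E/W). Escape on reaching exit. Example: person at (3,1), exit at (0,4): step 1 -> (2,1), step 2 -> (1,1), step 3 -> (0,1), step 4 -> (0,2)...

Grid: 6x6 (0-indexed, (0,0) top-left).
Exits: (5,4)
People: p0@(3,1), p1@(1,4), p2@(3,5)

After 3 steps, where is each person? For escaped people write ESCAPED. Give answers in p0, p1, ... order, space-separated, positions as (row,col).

Step 1: p0:(3,1)->(4,1) | p1:(1,4)->(2,4) | p2:(3,5)->(4,5)
Step 2: p0:(4,1)->(5,1) | p1:(2,4)->(3,4) | p2:(4,5)->(5,5)
Step 3: p0:(5,1)->(5,2) | p1:(3,4)->(4,4) | p2:(5,5)->(5,4)->EXIT

(5,2) (4,4) ESCAPED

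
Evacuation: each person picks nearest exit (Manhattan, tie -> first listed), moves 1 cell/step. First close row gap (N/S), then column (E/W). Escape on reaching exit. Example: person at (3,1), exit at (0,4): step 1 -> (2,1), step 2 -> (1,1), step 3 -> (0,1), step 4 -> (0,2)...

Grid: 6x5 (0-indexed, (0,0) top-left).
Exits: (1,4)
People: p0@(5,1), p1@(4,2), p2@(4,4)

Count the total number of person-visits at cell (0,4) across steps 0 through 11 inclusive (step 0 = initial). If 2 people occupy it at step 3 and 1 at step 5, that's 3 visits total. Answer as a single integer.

Step 0: p0@(5,1) p1@(4,2) p2@(4,4) -> at (0,4): 0 [-], cum=0
Step 1: p0@(4,1) p1@(3,2) p2@(3,4) -> at (0,4): 0 [-], cum=0
Step 2: p0@(3,1) p1@(2,2) p2@(2,4) -> at (0,4): 0 [-], cum=0
Step 3: p0@(2,1) p1@(1,2) p2@ESC -> at (0,4): 0 [-], cum=0
Step 4: p0@(1,1) p1@(1,3) p2@ESC -> at (0,4): 0 [-], cum=0
Step 5: p0@(1,2) p1@ESC p2@ESC -> at (0,4): 0 [-], cum=0
Step 6: p0@(1,3) p1@ESC p2@ESC -> at (0,4): 0 [-], cum=0
Step 7: p0@ESC p1@ESC p2@ESC -> at (0,4): 0 [-], cum=0
Total visits = 0

Answer: 0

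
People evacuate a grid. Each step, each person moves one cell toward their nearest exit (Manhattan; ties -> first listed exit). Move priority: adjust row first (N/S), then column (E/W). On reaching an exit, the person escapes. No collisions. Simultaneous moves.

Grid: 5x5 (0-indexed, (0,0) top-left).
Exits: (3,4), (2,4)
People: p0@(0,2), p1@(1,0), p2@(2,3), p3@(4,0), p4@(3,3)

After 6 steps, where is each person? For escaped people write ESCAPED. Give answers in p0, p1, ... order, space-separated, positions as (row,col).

Step 1: p0:(0,2)->(1,2) | p1:(1,0)->(2,0) | p2:(2,3)->(2,4)->EXIT | p3:(4,0)->(3,0) | p4:(3,3)->(3,4)->EXIT
Step 2: p0:(1,2)->(2,2) | p1:(2,0)->(2,1) | p2:escaped | p3:(3,0)->(3,1) | p4:escaped
Step 3: p0:(2,2)->(2,3) | p1:(2,1)->(2,2) | p2:escaped | p3:(3,1)->(3,2) | p4:escaped
Step 4: p0:(2,3)->(2,4)->EXIT | p1:(2,2)->(2,3) | p2:escaped | p3:(3,2)->(3,3) | p4:escaped
Step 5: p0:escaped | p1:(2,3)->(2,4)->EXIT | p2:escaped | p3:(3,3)->(3,4)->EXIT | p4:escaped

ESCAPED ESCAPED ESCAPED ESCAPED ESCAPED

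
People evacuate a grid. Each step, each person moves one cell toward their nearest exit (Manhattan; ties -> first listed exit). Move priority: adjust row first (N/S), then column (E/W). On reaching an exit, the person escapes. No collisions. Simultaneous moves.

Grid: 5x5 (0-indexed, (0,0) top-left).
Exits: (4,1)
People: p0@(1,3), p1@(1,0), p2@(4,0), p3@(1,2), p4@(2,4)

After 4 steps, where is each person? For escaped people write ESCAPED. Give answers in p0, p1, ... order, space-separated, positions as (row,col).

Step 1: p0:(1,3)->(2,3) | p1:(1,0)->(2,0) | p2:(4,0)->(4,1)->EXIT | p3:(1,2)->(2,2) | p4:(2,4)->(3,4)
Step 2: p0:(2,3)->(3,3) | p1:(2,0)->(3,0) | p2:escaped | p3:(2,2)->(3,2) | p4:(3,4)->(4,4)
Step 3: p0:(3,3)->(4,3) | p1:(3,0)->(4,0) | p2:escaped | p3:(3,2)->(4,2) | p4:(4,4)->(4,3)
Step 4: p0:(4,3)->(4,2) | p1:(4,0)->(4,1)->EXIT | p2:escaped | p3:(4,2)->(4,1)->EXIT | p4:(4,3)->(4,2)

(4,2) ESCAPED ESCAPED ESCAPED (4,2)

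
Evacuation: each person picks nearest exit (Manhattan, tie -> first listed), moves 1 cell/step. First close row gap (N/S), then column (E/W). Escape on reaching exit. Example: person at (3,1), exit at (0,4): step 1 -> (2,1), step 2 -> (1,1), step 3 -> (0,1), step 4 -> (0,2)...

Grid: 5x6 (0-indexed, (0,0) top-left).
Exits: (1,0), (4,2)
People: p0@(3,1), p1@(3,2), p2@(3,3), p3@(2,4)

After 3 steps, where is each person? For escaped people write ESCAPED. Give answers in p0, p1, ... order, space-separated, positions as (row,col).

Step 1: p0:(3,1)->(4,1) | p1:(3,2)->(4,2)->EXIT | p2:(3,3)->(4,3) | p3:(2,4)->(3,4)
Step 2: p0:(4,1)->(4,2)->EXIT | p1:escaped | p2:(4,3)->(4,2)->EXIT | p3:(3,4)->(4,4)
Step 3: p0:escaped | p1:escaped | p2:escaped | p3:(4,4)->(4,3)

ESCAPED ESCAPED ESCAPED (4,3)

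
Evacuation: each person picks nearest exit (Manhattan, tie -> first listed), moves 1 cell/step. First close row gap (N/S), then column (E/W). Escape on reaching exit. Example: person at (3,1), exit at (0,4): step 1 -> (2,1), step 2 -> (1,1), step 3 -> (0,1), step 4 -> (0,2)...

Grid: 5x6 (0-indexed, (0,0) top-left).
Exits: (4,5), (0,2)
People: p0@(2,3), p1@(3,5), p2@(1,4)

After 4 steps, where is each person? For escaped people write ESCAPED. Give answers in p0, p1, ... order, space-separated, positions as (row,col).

Step 1: p0:(2,3)->(1,3) | p1:(3,5)->(4,5)->EXIT | p2:(1,4)->(0,4)
Step 2: p0:(1,3)->(0,3) | p1:escaped | p2:(0,4)->(0,3)
Step 3: p0:(0,3)->(0,2)->EXIT | p1:escaped | p2:(0,3)->(0,2)->EXIT

ESCAPED ESCAPED ESCAPED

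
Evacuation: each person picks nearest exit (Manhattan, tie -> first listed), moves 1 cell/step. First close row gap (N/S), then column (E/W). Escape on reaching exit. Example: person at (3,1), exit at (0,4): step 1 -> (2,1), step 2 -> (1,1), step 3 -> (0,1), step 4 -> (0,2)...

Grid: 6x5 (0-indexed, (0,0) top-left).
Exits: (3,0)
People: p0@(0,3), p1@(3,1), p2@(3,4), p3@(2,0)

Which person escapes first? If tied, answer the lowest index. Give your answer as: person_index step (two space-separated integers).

Answer: 1 1

Derivation:
Step 1: p0:(0,3)->(1,3) | p1:(3,1)->(3,0)->EXIT | p2:(3,4)->(3,3) | p3:(2,0)->(3,0)->EXIT
Step 2: p0:(1,3)->(2,3) | p1:escaped | p2:(3,3)->(3,2) | p3:escaped
Step 3: p0:(2,3)->(3,3) | p1:escaped | p2:(3,2)->(3,1) | p3:escaped
Step 4: p0:(3,3)->(3,2) | p1:escaped | p2:(3,1)->(3,0)->EXIT | p3:escaped
Step 5: p0:(3,2)->(3,1) | p1:escaped | p2:escaped | p3:escaped
Step 6: p0:(3,1)->(3,0)->EXIT | p1:escaped | p2:escaped | p3:escaped
Exit steps: [6, 1, 4, 1]
First to escape: p1 at step 1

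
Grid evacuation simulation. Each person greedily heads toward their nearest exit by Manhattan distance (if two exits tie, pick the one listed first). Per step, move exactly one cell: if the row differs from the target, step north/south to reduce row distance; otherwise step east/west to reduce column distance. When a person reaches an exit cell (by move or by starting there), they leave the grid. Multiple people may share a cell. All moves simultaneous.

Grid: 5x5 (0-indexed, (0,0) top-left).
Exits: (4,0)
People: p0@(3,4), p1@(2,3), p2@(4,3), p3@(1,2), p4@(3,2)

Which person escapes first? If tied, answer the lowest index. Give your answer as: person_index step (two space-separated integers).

Answer: 2 3

Derivation:
Step 1: p0:(3,4)->(4,4) | p1:(2,3)->(3,3) | p2:(4,3)->(4,2) | p3:(1,2)->(2,2) | p4:(3,2)->(4,2)
Step 2: p0:(4,4)->(4,3) | p1:(3,3)->(4,3) | p2:(4,2)->(4,1) | p3:(2,2)->(3,2) | p4:(4,2)->(4,1)
Step 3: p0:(4,3)->(4,2) | p1:(4,3)->(4,2) | p2:(4,1)->(4,0)->EXIT | p3:(3,2)->(4,2) | p4:(4,1)->(4,0)->EXIT
Step 4: p0:(4,2)->(4,1) | p1:(4,2)->(4,1) | p2:escaped | p3:(4,2)->(4,1) | p4:escaped
Step 5: p0:(4,1)->(4,0)->EXIT | p1:(4,1)->(4,0)->EXIT | p2:escaped | p3:(4,1)->(4,0)->EXIT | p4:escaped
Exit steps: [5, 5, 3, 5, 3]
First to escape: p2 at step 3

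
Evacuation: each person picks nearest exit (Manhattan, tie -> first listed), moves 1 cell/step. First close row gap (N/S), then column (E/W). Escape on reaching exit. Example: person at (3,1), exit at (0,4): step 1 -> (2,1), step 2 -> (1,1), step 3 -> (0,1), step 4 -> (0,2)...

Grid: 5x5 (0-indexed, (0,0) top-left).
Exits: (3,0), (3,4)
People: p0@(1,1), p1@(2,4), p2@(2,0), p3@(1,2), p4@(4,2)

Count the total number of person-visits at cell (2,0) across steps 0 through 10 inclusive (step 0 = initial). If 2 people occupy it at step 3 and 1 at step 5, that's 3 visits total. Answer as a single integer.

Step 0: p0@(1,1) p1@(2,4) p2@(2,0) p3@(1,2) p4@(4,2) -> at (2,0): 1 [p2], cum=1
Step 1: p0@(2,1) p1@ESC p2@ESC p3@(2,2) p4@(3,2) -> at (2,0): 0 [-], cum=1
Step 2: p0@(3,1) p1@ESC p2@ESC p3@(3,2) p4@(3,1) -> at (2,0): 0 [-], cum=1
Step 3: p0@ESC p1@ESC p2@ESC p3@(3,1) p4@ESC -> at (2,0): 0 [-], cum=1
Step 4: p0@ESC p1@ESC p2@ESC p3@ESC p4@ESC -> at (2,0): 0 [-], cum=1
Total visits = 1

Answer: 1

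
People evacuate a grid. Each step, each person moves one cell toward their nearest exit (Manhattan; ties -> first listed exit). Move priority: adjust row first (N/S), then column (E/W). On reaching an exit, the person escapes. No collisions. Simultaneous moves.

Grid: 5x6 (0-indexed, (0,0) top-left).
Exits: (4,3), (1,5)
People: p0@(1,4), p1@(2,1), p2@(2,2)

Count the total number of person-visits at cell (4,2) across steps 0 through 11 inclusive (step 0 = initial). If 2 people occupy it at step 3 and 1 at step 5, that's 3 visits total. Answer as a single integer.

Step 0: p0@(1,4) p1@(2,1) p2@(2,2) -> at (4,2): 0 [-], cum=0
Step 1: p0@ESC p1@(3,1) p2@(3,2) -> at (4,2): 0 [-], cum=0
Step 2: p0@ESC p1@(4,1) p2@(4,2) -> at (4,2): 1 [p2], cum=1
Step 3: p0@ESC p1@(4,2) p2@ESC -> at (4,2): 1 [p1], cum=2
Step 4: p0@ESC p1@ESC p2@ESC -> at (4,2): 0 [-], cum=2
Total visits = 2

Answer: 2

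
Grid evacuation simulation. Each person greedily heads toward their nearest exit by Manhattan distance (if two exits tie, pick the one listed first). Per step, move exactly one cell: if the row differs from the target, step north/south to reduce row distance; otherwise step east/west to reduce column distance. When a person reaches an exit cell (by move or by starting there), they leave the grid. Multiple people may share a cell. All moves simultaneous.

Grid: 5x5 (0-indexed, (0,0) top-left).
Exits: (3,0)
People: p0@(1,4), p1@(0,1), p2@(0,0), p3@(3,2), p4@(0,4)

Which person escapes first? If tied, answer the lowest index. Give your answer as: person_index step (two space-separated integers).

Step 1: p0:(1,4)->(2,4) | p1:(0,1)->(1,1) | p2:(0,0)->(1,0) | p3:(3,2)->(3,1) | p4:(0,4)->(1,4)
Step 2: p0:(2,4)->(3,4) | p1:(1,1)->(2,1) | p2:(1,0)->(2,0) | p3:(3,1)->(3,0)->EXIT | p4:(1,4)->(2,4)
Step 3: p0:(3,4)->(3,3) | p1:(2,1)->(3,1) | p2:(2,0)->(3,0)->EXIT | p3:escaped | p4:(2,4)->(3,4)
Step 4: p0:(3,3)->(3,2) | p1:(3,1)->(3,0)->EXIT | p2:escaped | p3:escaped | p4:(3,4)->(3,3)
Step 5: p0:(3,2)->(3,1) | p1:escaped | p2:escaped | p3:escaped | p4:(3,3)->(3,2)
Step 6: p0:(3,1)->(3,0)->EXIT | p1:escaped | p2:escaped | p3:escaped | p4:(3,2)->(3,1)
Step 7: p0:escaped | p1:escaped | p2:escaped | p3:escaped | p4:(3,1)->(3,0)->EXIT
Exit steps: [6, 4, 3, 2, 7]
First to escape: p3 at step 2

Answer: 3 2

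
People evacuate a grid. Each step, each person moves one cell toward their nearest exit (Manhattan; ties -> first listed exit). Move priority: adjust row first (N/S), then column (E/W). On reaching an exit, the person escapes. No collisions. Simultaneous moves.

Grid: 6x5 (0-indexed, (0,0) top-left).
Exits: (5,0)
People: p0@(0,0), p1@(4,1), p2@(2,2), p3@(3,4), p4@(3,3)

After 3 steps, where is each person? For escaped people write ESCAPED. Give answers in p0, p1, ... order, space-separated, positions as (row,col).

Step 1: p0:(0,0)->(1,0) | p1:(4,1)->(5,1) | p2:(2,2)->(3,2) | p3:(3,4)->(4,4) | p4:(3,3)->(4,3)
Step 2: p0:(1,0)->(2,0) | p1:(5,1)->(5,0)->EXIT | p2:(3,2)->(4,2) | p3:(4,4)->(5,4) | p4:(4,3)->(5,3)
Step 3: p0:(2,0)->(3,0) | p1:escaped | p2:(4,2)->(5,2) | p3:(5,4)->(5,3) | p4:(5,3)->(5,2)

(3,0) ESCAPED (5,2) (5,3) (5,2)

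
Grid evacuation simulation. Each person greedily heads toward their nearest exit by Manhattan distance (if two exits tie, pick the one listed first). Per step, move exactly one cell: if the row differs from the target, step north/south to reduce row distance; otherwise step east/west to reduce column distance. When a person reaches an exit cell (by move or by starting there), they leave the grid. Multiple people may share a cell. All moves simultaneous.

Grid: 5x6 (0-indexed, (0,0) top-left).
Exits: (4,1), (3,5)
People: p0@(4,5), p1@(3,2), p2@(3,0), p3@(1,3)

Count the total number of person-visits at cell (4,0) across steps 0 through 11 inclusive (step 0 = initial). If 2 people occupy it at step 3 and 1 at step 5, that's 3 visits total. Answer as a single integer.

Answer: 1

Derivation:
Step 0: p0@(4,5) p1@(3,2) p2@(3,0) p3@(1,3) -> at (4,0): 0 [-], cum=0
Step 1: p0@ESC p1@(4,2) p2@(4,0) p3@(2,3) -> at (4,0): 1 [p2], cum=1
Step 2: p0@ESC p1@ESC p2@ESC p3@(3,3) -> at (4,0): 0 [-], cum=1
Step 3: p0@ESC p1@ESC p2@ESC p3@(3,4) -> at (4,0): 0 [-], cum=1
Step 4: p0@ESC p1@ESC p2@ESC p3@ESC -> at (4,0): 0 [-], cum=1
Total visits = 1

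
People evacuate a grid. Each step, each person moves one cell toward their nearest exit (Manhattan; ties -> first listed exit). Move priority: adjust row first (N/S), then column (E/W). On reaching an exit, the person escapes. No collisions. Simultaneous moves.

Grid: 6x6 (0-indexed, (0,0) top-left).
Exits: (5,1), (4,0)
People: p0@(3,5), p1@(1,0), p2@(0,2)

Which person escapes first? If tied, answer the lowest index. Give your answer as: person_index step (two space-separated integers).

Step 1: p0:(3,5)->(4,5) | p1:(1,0)->(2,0) | p2:(0,2)->(1,2)
Step 2: p0:(4,5)->(5,5) | p1:(2,0)->(3,0) | p2:(1,2)->(2,2)
Step 3: p0:(5,5)->(5,4) | p1:(3,0)->(4,0)->EXIT | p2:(2,2)->(3,2)
Step 4: p0:(5,4)->(5,3) | p1:escaped | p2:(3,2)->(4,2)
Step 5: p0:(5,3)->(5,2) | p1:escaped | p2:(4,2)->(5,2)
Step 6: p0:(5,2)->(5,1)->EXIT | p1:escaped | p2:(5,2)->(5,1)->EXIT
Exit steps: [6, 3, 6]
First to escape: p1 at step 3

Answer: 1 3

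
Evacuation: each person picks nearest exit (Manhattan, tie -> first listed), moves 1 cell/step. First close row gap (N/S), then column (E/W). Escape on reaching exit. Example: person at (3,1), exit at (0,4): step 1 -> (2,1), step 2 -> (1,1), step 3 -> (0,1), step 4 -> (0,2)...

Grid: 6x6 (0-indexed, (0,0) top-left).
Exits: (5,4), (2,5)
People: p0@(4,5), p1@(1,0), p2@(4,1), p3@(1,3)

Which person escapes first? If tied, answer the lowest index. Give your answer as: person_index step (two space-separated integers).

Step 1: p0:(4,5)->(5,5) | p1:(1,0)->(2,0) | p2:(4,1)->(5,1) | p3:(1,3)->(2,3)
Step 2: p0:(5,5)->(5,4)->EXIT | p1:(2,0)->(2,1) | p2:(5,1)->(5,2) | p3:(2,3)->(2,4)
Step 3: p0:escaped | p1:(2,1)->(2,2) | p2:(5,2)->(5,3) | p3:(2,4)->(2,5)->EXIT
Step 4: p0:escaped | p1:(2,2)->(2,3) | p2:(5,3)->(5,4)->EXIT | p3:escaped
Step 5: p0:escaped | p1:(2,3)->(2,4) | p2:escaped | p3:escaped
Step 6: p0:escaped | p1:(2,4)->(2,5)->EXIT | p2:escaped | p3:escaped
Exit steps: [2, 6, 4, 3]
First to escape: p0 at step 2

Answer: 0 2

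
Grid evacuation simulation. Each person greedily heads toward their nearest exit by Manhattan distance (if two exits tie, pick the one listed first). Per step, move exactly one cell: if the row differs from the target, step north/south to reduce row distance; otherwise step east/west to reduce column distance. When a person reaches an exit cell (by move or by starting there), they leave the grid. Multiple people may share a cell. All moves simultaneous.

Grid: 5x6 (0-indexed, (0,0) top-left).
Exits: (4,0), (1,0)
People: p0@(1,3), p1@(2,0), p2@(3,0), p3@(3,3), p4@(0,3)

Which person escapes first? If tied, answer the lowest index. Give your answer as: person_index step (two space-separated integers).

Step 1: p0:(1,3)->(1,2) | p1:(2,0)->(1,0)->EXIT | p2:(3,0)->(4,0)->EXIT | p3:(3,3)->(4,3) | p4:(0,3)->(1,3)
Step 2: p0:(1,2)->(1,1) | p1:escaped | p2:escaped | p3:(4,3)->(4,2) | p4:(1,3)->(1,2)
Step 3: p0:(1,1)->(1,0)->EXIT | p1:escaped | p2:escaped | p3:(4,2)->(4,1) | p4:(1,2)->(1,1)
Step 4: p0:escaped | p1:escaped | p2:escaped | p3:(4,1)->(4,0)->EXIT | p4:(1,1)->(1,0)->EXIT
Exit steps: [3, 1, 1, 4, 4]
First to escape: p1 at step 1

Answer: 1 1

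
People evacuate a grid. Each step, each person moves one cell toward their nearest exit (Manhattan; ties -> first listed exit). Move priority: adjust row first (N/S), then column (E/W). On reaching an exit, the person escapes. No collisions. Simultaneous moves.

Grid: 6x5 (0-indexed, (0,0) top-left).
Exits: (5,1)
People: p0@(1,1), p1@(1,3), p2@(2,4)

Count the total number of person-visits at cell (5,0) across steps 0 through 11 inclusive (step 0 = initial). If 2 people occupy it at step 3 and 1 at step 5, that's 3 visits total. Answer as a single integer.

Step 0: p0@(1,1) p1@(1,3) p2@(2,4) -> at (5,0): 0 [-], cum=0
Step 1: p0@(2,1) p1@(2,3) p2@(3,4) -> at (5,0): 0 [-], cum=0
Step 2: p0@(3,1) p1@(3,3) p2@(4,4) -> at (5,0): 0 [-], cum=0
Step 3: p0@(4,1) p1@(4,3) p2@(5,4) -> at (5,0): 0 [-], cum=0
Step 4: p0@ESC p1@(5,3) p2@(5,3) -> at (5,0): 0 [-], cum=0
Step 5: p0@ESC p1@(5,2) p2@(5,2) -> at (5,0): 0 [-], cum=0
Step 6: p0@ESC p1@ESC p2@ESC -> at (5,0): 0 [-], cum=0
Total visits = 0

Answer: 0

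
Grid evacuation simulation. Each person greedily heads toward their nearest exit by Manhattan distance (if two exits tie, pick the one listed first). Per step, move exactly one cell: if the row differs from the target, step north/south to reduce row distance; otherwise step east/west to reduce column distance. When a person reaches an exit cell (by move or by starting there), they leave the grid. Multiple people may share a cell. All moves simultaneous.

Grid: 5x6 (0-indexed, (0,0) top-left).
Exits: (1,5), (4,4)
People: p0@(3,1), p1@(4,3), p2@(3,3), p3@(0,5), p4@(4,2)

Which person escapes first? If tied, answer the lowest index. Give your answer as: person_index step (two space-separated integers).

Answer: 1 1

Derivation:
Step 1: p0:(3,1)->(4,1) | p1:(4,3)->(4,4)->EXIT | p2:(3,3)->(4,3) | p3:(0,5)->(1,5)->EXIT | p4:(4,2)->(4,3)
Step 2: p0:(4,1)->(4,2) | p1:escaped | p2:(4,3)->(4,4)->EXIT | p3:escaped | p4:(4,3)->(4,4)->EXIT
Step 3: p0:(4,2)->(4,3) | p1:escaped | p2:escaped | p3:escaped | p4:escaped
Step 4: p0:(4,3)->(4,4)->EXIT | p1:escaped | p2:escaped | p3:escaped | p4:escaped
Exit steps: [4, 1, 2, 1, 2]
First to escape: p1 at step 1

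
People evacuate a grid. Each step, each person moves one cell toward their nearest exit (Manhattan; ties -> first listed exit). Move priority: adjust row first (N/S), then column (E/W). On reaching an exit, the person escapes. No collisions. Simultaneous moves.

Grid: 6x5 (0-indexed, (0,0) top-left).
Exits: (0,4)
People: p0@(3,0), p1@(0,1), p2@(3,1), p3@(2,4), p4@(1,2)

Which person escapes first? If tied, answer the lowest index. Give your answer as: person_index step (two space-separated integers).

Answer: 3 2

Derivation:
Step 1: p0:(3,0)->(2,0) | p1:(0,1)->(0,2) | p2:(3,1)->(2,1) | p3:(2,4)->(1,4) | p4:(1,2)->(0,2)
Step 2: p0:(2,0)->(1,0) | p1:(0,2)->(0,3) | p2:(2,1)->(1,1) | p3:(1,4)->(0,4)->EXIT | p4:(0,2)->(0,3)
Step 3: p0:(1,0)->(0,0) | p1:(0,3)->(0,4)->EXIT | p2:(1,1)->(0,1) | p3:escaped | p4:(0,3)->(0,4)->EXIT
Step 4: p0:(0,0)->(0,1) | p1:escaped | p2:(0,1)->(0,2) | p3:escaped | p4:escaped
Step 5: p0:(0,1)->(0,2) | p1:escaped | p2:(0,2)->(0,3) | p3:escaped | p4:escaped
Step 6: p0:(0,2)->(0,3) | p1:escaped | p2:(0,3)->(0,4)->EXIT | p3:escaped | p4:escaped
Step 7: p0:(0,3)->(0,4)->EXIT | p1:escaped | p2:escaped | p3:escaped | p4:escaped
Exit steps: [7, 3, 6, 2, 3]
First to escape: p3 at step 2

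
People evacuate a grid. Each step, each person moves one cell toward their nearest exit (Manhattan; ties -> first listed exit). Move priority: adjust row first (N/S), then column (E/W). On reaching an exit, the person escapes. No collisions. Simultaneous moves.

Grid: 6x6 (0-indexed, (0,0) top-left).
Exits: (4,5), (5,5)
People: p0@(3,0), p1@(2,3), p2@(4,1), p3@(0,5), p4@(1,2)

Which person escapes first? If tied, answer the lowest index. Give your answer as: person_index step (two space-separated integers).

Answer: 1 4

Derivation:
Step 1: p0:(3,0)->(4,0) | p1:(2,3)->(3,3) | p2:(4,1)->(4,2) | p3:(0,5)->(1,5) | p4:(1,2)->(2,2)
Step 2: p0:(4,0)->(4,1) | p1:(3,3)->(4,3) | p2:(4,2)->(4,3) | p3:(1,5)->(2,5) | p4:(2,2)->(3,2)
Step 3: p0:(4,1)->(4,2) | p1:(4,3)->(4,4) | p2:(4,3)->(4,4) | p3:(2,5)->(3,5) | p4:(3,2)->(4,2)
Step 4: p0:(4,2)->(4,3) | p1:(4,4)->(4,5)->EXIT | p2:(4,4)->(4,5)->EXIT | p3:(3,5)->(4,5)->EXIT | p4:(4,2)->(4,3)
Step 5: p0:(4,3)->(4,4) | p1:escaped | p2:escaped | p3:escaped | p4:(4,3)->(4,4)
Step 6: p0:(4,4)->(4,5)->EXIT | p1:escaped | p2:escaped | p3:escaped | p4:(4,4)->(4,5)->EXIT
Exit steps: [6, 4, 4, 4, 6]
First to escape: p1 at step 4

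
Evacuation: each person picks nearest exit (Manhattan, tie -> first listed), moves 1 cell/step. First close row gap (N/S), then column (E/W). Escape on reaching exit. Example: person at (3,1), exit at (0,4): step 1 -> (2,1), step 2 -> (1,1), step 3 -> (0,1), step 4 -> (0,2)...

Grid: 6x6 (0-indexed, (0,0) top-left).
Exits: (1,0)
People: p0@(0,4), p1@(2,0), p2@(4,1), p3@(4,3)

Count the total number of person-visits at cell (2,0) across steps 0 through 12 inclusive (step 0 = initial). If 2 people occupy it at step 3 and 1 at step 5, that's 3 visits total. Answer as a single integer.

Answer: 1

Derivation:
Step 0: p0@(0,4) p1@(2,0) p2@(4,1) p3@(4,3) -> at (2,0): 1 [p1], cum=1
Step 1: p0@(1,4) p1@ESC p2@(3,1) p3@(3,3) -> at (2,0): 0 [-], cum=1
Step 2: p0@(1,3) p1@ESC p2@(2,1) p3@(2,3) -> at (2,0): 0 [-], cum=1
Step 3: p0@(1,2) p1@ESC p2@(1,1) p3@(1,3) -> at (2,0): 0 [-], cum=1
Step 4: p0@(1,1) p1@ESC p2@ESC p3@(1,2) -> at (2,0): 0 [-], cum=1
Step 5: p0@ESC p1@ESC p2@ESC p3@(1,1) -> at (2,0): 0 [-], cum=1
Step 6: p0@ESC p1@ESC p2@ESC p3@ESC -> at (2,0): 0 [-], cum=1
Total visits = 1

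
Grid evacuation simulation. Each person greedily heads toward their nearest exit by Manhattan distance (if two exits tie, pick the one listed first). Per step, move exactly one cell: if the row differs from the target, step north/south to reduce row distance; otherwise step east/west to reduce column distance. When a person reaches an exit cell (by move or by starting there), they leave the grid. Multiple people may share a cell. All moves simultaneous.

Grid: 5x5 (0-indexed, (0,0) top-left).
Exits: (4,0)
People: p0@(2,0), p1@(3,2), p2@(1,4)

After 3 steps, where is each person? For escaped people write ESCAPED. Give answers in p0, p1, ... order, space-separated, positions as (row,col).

Step 1: p0:(2,0)->(3,0) | p1:(3,2)->(4,2) | p2:(1,4)->(2,4)
Step 2: p0:(3,0)->(4,0)->EXIT | p1:(4,2)->(4,1) | p2:(2,4)->(3,4)
Step 3: p0:escaped | p1:(4,1)->(4,0)->EXIT | p2:(3,4)->(4,4)

ESCAPED ESCAPED (4,4)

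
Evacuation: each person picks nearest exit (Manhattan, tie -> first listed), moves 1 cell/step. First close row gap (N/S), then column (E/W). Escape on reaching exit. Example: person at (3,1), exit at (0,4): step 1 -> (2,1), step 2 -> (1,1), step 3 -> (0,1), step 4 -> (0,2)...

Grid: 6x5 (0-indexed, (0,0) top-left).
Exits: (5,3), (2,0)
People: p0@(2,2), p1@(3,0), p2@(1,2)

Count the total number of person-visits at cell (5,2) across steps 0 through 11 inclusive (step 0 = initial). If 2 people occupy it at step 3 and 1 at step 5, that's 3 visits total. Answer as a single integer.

Step 0: p0@(2,2) p1@(3,0) p2@(1,2) -> at (5,2): 0 [-], cum=0
Step 1: p0@(2,1) p1@ESC p2@(2,2) -> at (5,2): 0 [-], cum=0
Step 2: p0@ESC p1@ESC p2@(2,1) -> at (5,2): 0 [-], cum=0
Step 3: p0@ESC p1@ESC p2@ESC -> at (5,2): 0 [-], cum=0
Total visits = 0

Answer: 0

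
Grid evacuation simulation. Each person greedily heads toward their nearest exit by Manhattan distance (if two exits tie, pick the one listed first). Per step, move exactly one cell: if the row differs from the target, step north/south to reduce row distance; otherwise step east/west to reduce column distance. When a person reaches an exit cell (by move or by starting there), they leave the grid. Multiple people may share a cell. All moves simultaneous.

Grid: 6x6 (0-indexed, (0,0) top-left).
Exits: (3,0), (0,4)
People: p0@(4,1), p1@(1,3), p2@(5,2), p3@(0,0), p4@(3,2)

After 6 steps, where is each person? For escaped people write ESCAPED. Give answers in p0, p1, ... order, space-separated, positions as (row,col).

Step 1: p0:(4,1)->(3,1) | p1:(1,3)->(0,3) | p2:(5,2)->(4,2) | p3:(0,0)->(1,0) | p4:(3,2)->(3,1)
Step 2: p0:(3,1)->(3,0)->EXIT | p1:(0,3)->(0,4)->EXIT | p2:(4,2)->(3,2) | p3:(1,0)->(2,0) | p4:(3,1)->(3,0)->EXIT
Step 3: p0:escaped | p1:escaped | p2:(3,2)->(3,1) | p3:(2,0)->(3,0)->EXIT | p4:escaped
Step 4: p0:escaped | p1:escaped | p2:(3,1)->(3,0)->EXIT | p3:escaped | p4:escaped

ESCAPED ESCAPED ESCAPED ESCAPED ESCAPED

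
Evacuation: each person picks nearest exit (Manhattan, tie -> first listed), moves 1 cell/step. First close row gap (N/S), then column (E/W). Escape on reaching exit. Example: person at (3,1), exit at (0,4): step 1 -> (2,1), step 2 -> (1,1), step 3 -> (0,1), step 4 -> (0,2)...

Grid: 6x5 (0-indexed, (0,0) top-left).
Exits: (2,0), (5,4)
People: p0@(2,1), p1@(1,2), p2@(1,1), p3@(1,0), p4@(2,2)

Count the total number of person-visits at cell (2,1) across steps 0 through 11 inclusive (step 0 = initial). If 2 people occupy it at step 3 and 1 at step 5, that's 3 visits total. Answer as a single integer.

Step 0: p0@(2,1) p1@(1,2) p2@(1,1) p3@(1,0) p4@(2,2) -> at (2,1): 1 [p0], cum=1
Step 1: p0@ESC p1@(2,2) p2@(2,1) p3@ESC p4@(2,1) -> at (2,1): 2 [p2,p4], cum=3
Step 2: p0@ESC p1@(2,1) p2@ESC p3@ESC p4@ESC -> at (2,1): 1 [p1], cum=4
Step 3: p0@ESC p1@ESC p2@ESC p3@ESC p4@ESC -> at (2,1): 0 [-], cum=4
Total visits = 4

Answer: 4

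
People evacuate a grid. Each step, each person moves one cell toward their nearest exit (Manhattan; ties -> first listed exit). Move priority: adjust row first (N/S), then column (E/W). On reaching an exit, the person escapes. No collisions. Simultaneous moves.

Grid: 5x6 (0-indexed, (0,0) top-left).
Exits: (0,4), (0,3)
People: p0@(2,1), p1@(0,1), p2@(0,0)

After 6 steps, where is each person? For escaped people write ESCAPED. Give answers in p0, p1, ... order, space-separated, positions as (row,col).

Step 1: p0:(2,1)->(1,1) | p1:(0,1)->(0,2) | p2:(0,0)->(0,1)
Step 2: p0:(1,1)->(0,1) | p1:(0,2)->(0,3)->EXIT | p2:(0,1)->(0,2)
Step 3: p0:(0,1)->(0,2) | p1:escaped | p2:(0,2)->(0,3)->EXIT
Step 4: p0:(0,2)->(0,3)->EXIT | p1:escaped | p2:escaped

ESCAPED ESCAPED ESCAPED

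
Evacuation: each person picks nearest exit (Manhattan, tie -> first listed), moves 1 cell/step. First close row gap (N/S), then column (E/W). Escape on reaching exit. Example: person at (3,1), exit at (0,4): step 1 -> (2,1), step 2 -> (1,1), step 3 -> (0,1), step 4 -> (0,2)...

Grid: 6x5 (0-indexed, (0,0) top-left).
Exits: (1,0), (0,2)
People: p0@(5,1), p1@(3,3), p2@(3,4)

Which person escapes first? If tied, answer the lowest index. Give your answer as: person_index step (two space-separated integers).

Step 1: p0:(5,1)->(4,1) | p1:(3,3)->(2,3) | p2:(3,4)->(2,4)
Step 2: p0:(4,1)->(3,1) | p1:(2,3)->(1,3) | p2:(2,4)->(1,4)
Step 3: p0:(3,1)->(2,1) | p1:(1,3)->(0,3) | p2:(1,4)->(0,4)
Step 4: p0:(2,1)->(1,1) | p1:(0,3)->(0,2)->EXIT | p2:(0,4)->(0,3)
Step 5: p0:(1,1)->(1,0)->EXIT | p1:escaped | p2:(0,3)->(0,2)->EXIT
Exit steps: [5, 4, 5]
First to escape: p1 at step 4

Answer: 1 4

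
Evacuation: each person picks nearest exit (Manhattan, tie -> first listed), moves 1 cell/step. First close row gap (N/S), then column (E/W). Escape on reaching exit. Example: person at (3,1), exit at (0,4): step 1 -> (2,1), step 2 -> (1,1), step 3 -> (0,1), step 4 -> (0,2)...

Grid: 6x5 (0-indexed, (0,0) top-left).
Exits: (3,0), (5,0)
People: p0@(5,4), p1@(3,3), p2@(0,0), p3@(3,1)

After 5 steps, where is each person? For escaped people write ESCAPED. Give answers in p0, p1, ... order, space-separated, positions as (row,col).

Step 1: p0:(5,4)->(5,3) | p1:(3,3)->(3,2) | p2:(0,0)->(1,0) | p3:(3,1)->(3,0)->EXIT
Step 2: p0:(5,3)->(5,2) | p1:(3,2)->(3,1) | p2:(1,0)->(2,0) | p3:escaped
Step 3: p0:(5,2)->(5,1) | p1:(3,1)->(3,0)->EXIT | p2:(2,0)->(3,0)->EXIT | p3:escaped
Step 4: p0:(5,1)->(5,0)->EXIT | p1:escaped | p2:escaped | p3:escaped

ESCAPED ESCAPED ESCAPED ESCAPED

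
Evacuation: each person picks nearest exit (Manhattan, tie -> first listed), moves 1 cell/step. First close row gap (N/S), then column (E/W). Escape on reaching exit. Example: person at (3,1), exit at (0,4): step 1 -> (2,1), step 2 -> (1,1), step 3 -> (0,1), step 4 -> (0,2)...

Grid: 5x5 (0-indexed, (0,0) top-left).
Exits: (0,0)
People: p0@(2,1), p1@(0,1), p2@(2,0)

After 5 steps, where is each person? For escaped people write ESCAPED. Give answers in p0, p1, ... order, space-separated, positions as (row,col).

Step 1: p0:(2,1)->(1,1) | p1:(0,1)->(0,0)->EXIT | p2:(2,0)->(1,0)
Step 2: p0:(1,1)->(0,1) | p1:escaped | p2:(1,0)->(0,0)->EXIT
Step 3: p0:(0,1)->(0,0)->EXIT | p1:escaped | p2:escaped

ESCAPED ESCAPED ESCAPED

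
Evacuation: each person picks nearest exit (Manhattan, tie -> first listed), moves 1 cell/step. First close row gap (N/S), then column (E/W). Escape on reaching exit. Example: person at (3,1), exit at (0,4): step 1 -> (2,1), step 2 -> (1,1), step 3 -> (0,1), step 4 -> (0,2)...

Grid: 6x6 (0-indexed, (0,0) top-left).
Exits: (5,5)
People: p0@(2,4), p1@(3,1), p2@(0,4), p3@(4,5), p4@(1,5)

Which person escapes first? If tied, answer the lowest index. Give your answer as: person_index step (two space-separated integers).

Step 1: p0:(2,4)->(3,4) | p1:(3,1)->(4,1) | p2:(0,4)->(1,4) | p3:(4,5)->(5,5)->EXIT | p4:(1,5)->(2,5)
Step 2: p0:(3,4)->(4,4) | p1:(4,1)->(5,1) | p2:(1,4)->(2,4) | p3:escaped | p4:(2,5)->(3,5)
Step 3: p0:(4,4)->(5,4) | p1:(5,1)->(5,2) | p2:(2,4)->(3,4) | p3:escaped | p4:(3,5)->(4,5)
Step 4: p0:(5,4)->(5,5)->EXIT | p1:(5,2)->(5,3) | p2:(3,4)->(4,4) | p3:escaped | p4:(4,5)->(5,5)->EXIT
Step 5: p0:escaped | p1:(5,3)->(5,4) | p2:(4,4)->(5,4) | p3:escaped | p4:escaped
Step 6: p0:escaped | p1:(5,4)->(5,5)->EXIT | p2:(5,4)->(5,5)->EXIT | p3:escaped | p4:escaped
Exit steps: [4, 6, 6, 1, 4]
First to escape: p3 at step 1

Answer: 3 1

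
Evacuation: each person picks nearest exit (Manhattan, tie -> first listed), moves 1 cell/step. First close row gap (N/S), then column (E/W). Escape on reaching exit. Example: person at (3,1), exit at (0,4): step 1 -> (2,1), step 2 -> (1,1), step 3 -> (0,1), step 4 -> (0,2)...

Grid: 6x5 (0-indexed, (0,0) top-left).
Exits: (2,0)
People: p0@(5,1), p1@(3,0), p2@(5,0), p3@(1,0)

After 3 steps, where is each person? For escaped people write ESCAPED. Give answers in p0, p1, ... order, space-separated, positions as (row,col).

Step 1: p0:(5,1)->(4,1) | p1:(3,0)->(2,0)->EXIT | p2:(5,0)->(4,0) | p3:(1,0)->(2,0)->EXIT
Step 2: p0:(4,1)->(3,1) | p1:escaped | p2:(4,0)->(3,0) | p3:escaped
Step 3: p0:(3,1)->(2,1) | p1:escaped | p2:(3,0)->(2,0)->EXIT | p3:escaped

(2,1) ESCAPED ESCAPED ESCAPED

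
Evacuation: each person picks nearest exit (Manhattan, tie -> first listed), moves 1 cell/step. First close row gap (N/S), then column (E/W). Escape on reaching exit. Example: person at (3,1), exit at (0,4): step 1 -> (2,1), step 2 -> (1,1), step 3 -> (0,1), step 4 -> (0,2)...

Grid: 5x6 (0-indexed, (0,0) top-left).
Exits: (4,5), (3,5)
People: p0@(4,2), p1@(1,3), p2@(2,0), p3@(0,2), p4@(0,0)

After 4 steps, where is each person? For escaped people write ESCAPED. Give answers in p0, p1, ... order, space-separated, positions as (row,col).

Step 1: p0:(4,2)->(4,3) | p1:(1,3)->(2,3) | p2:(2,0)->(3,0) | p3:(0,2)->(1,2) | p4:(0,0)->(1,0)
Step 2: p0:(4,3)->(4,4) | p1:(2,3)->(3,3) | p2:(3,0)->(3,1) | p3:(1,2)->(2,2) | p4:(1,0)->(2,0)
Step 3: p0:(4,4)->(4,5)->EXIT | p1:(3,3)->(3,4) | p2:(3,1)->(3,2) | p3:(2,2)->(3,2) | p4:(2,0)->(3,0)
Step 4: p0:escaped | p1:(3,4)->(3,5)->EXIT | p2:(3,2)->(3,3) | p3:(3,2)->(3,3) | p4:(3,0)->(3,1)

ESCAPED ESCAPED (3,3) (3,3) (3,1)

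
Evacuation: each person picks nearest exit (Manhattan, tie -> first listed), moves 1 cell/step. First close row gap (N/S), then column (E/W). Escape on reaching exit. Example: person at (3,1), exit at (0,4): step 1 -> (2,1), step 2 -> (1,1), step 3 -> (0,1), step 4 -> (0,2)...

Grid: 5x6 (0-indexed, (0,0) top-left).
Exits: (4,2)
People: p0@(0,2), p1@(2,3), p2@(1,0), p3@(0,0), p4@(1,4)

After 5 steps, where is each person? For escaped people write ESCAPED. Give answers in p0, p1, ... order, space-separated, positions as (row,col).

Step 1: p0:(0,2)->(1,2) | p1:(2,3)->(3,3) | p2:(1,0)->(2,0) | p3:(0,0)->(1,0) | p4:(1,4)->(2,4)
Step 2: p0:(1,2)->(2,2) | p1:(3,3)->(4,3) | p2:(2,0)->(3,0) | p3:(1,0)->(2,0) | p4:(2,4)->(3,4)
Step 3: p0:(2,2)->(3,2) | p1:(4,3)->(4,2)->EXIT | p2:(3,0)->(4,0) | p3:(2,0)->(3,0) | p4:(3,4)->(4,4)
Step 4: p0:(3,2)->(4,2)->EXIT | p1:escaped | p2:(4,0)->(4,1) | p3:(3,0)->(4,0) | p4:(4,4)->(4,3)
Step 5: p0:escaped | p1:escaped | p2:(4,1)->(4,2)->EXIT | p3:(4,0)->(4,1) | p4:(4,3)->(4,2)->EXIT

ESCAPED ESCAPED ESCAPED (4,1) ESCAPED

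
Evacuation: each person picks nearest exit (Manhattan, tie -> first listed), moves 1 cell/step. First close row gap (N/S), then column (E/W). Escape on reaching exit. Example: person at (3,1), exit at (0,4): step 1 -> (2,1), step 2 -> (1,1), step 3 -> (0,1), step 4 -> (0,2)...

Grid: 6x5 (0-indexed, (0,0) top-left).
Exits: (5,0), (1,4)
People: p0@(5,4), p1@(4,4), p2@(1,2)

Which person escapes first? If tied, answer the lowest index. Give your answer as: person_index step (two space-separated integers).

Answer: 2 2

Derivation:
Step 1: p0:(5,4)->(5,3) | p1:(4,4)->(3,4) | p2:(1,2)->(1,3)
Step 2: p0:(5,3)->(5,2) | p1:(3,4)->(2,4) | p2:(1,3)->(1,4)->EXIT
Step 3: p0:(5,2)->(5,1) | p1:(2,4)->(1,4)->EXIT | p2:escaped
Step 4: p0:(5,1)->(5,0)->EXIT | p1:escaped | p2:escaped
Exit steps: [4, 3, 2]
First to escape: p2 at step 2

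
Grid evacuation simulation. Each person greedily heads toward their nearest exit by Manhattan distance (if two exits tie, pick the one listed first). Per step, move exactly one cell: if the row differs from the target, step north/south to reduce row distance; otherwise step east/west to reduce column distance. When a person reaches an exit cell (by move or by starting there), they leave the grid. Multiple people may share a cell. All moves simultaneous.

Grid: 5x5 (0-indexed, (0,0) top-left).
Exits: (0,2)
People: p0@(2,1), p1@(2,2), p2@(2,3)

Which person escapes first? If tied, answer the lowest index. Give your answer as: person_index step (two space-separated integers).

Step 1: p0:(2,1)->(1,1) | p1:(2,2)->(1,2) | p2:(2,3)->(1,3)
Step 2: p0:(1,1)->(0,1) | p1:(1,2)->(0,2)->EXIT | p2:(1,3)->(0,3)
Step 3: p0:(0,1)->(0,2)->EXIT | p1:escaped | p2:(0,3)->(0,2)->EXIT
Exit steps: [3, 2, 3]
First to escape: p1 at step 2

Answer: 1 2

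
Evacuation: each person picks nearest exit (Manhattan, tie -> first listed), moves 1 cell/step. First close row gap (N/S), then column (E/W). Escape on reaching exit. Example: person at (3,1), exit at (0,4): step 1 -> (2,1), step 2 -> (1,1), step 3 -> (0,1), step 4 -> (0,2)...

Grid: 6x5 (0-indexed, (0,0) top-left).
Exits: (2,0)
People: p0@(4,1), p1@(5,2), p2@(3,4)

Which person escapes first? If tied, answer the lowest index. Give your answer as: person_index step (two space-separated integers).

Step 1: p0:(4,1)->(3,1) | p1:(5,2)->(4,2) | p2:(3,4)->(2,4)
Step 2: p0:(3,1)->(2,1) | p1:(4,2)->(3,2) | p2:(2,4)->(2,3)
Step 3: p0:(2,1)->(2,0)->EXIT | p1:(3,2)->(2,2) | p2:(2,3)->(2,2)
Step 4: p0:escaped | p1:(2,2)->(2,1) | p2:(2,2)->(2,1)
Step 5: p0:escaped | p1:(2,1)->(2,0)->EXIT | p2:(2,1)->(2,0)->EXIT
Exit steps: [3, 5, 5]
First to escape: p0 at step 3

Answer: 0 3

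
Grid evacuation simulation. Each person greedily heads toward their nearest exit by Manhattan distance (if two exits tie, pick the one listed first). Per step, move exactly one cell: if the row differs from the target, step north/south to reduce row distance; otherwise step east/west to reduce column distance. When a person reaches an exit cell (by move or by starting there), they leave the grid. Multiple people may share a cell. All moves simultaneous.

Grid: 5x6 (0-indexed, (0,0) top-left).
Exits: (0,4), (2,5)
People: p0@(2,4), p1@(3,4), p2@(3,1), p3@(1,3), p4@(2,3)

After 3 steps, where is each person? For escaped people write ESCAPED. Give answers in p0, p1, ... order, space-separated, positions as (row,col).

Step 1: p0:(2,4)->(2,5)->EXIT | p1:(3,4)->(2,4) | p2:(3,1)->(2,1) | p3:(1,3)->(0,3) | p4:(2,3)->(2,4)
Step 2: p0:escaped | p1:(2,4)->(2,5)->EXIT | p2:(2,1)->(2,2) | p3:(0,3)->(0,4)->EXIT | p4:(2,4)->(2,5)->EXIT
Step 3: p0:escaped | p1:escaped | p2:(2,2)->(2,3) | p3:escaped | p4:escaped

ESCAPED ESCAPED (2,3) ESCAPED ESCAPED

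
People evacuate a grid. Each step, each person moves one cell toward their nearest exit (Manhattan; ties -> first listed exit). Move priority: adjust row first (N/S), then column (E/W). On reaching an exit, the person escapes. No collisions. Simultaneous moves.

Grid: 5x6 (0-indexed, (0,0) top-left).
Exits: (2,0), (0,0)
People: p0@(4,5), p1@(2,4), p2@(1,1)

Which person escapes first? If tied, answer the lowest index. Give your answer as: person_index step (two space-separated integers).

Step 1: p0:(4,5)->(3,5) | p1:(2,4)->(2,3) | p2:(1,1)->(2,1)
Step 2: p0:(3,5)->(2,5) | p1:(2,3)->(2,2) | p2:(2,1)->(2,0)->EXIT
Step 3: p0:(2,5)->(2,4) | p1:(2,2)->(2,1) | p2:escaped
Step 4: p0:(2,4)->(2,3) | p1:(2,1)->(2,0)->EXIT | p2:escaped
Step 5: p0:(2,3)->(2,2) | p1:escaped | p2:escaped
Step 6: p0:(2,2)->(2,1) | p1:escaped | p2:escaped
Step 7: p0:(2,1)->(2,0)->EXIT | p1:escaped | p2:escaped
Exit steps: [7, 4, 2]
First to escape: p2 at step 2

Answer: 2 2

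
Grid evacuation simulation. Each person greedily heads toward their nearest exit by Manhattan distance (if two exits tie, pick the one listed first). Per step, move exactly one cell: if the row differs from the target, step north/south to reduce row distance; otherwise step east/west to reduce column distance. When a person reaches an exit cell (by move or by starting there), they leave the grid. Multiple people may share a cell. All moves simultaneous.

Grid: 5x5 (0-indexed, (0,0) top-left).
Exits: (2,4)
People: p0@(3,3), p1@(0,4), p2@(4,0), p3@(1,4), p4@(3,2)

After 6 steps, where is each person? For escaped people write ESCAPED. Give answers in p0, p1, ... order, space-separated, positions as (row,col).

Step 1: p0:(3,3)->(2,3) | p1:(0,4)->(1,4) | p2:(4,0)->(3,0) | p3:(1,4)->(2,4)->EXIT | p4:(3,2)->(2,2)
Step 2: p0:(2,3)->(2,4)->EXIT | p1:(1,4)->(2,4)->EXIT | p2:(3,0)->(2,0) | p3:escaped | p4:(2,2)->(2,3)
Step 3: p0:escaped | p1:escaped | p2:(2,0)->(2,1) | p3:escaped | p4:(2,3)->(2,4)->EXIT
Step 4: p0:escaped | p1:escaped | p2:(2,1)->(2,2) | p3:escaped | p4:escaped
Step 5: p0:escaped | p1:escaped | p2:(2,2)->(2,3) | p3:escaped | p4:escaped
Step 6: p0:escaped | p1:escaped | p2:(2,3)->(2,4)->EXIT | p3:escaped | p4:escaped

ESCAPED ESCAPED ESCAPED ESCAPED ESCAPED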